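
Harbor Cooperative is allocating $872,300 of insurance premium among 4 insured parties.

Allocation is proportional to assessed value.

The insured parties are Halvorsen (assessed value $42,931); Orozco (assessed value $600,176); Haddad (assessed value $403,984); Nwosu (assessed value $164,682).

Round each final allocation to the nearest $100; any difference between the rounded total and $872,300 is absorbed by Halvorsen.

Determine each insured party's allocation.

Sum of assessed value: 1,211,773.
Proportional shares: Halvorsen 42,931/1,211,773 × $872,300 = 30,904.06; Orozco 600,176/1,211,773 × $872,300 = 432,039.27; Haddad 403,984/1,211,773 × $872,300 = 290,809.62; Nwosu 164,682/1,211,773 × $872,300 = 118,547.05.
Rounded to nearest $100: Halvorsen $30,900; Orozco $432,000; Haddad $290,800; Nwosu $118,500. Sum = $872,200.
Difference $872,300 − $872,200 = +$100 applied to Halvorsen: Halvorsen becomes $31,000.

Halvorsen: $31,000; Orozco: $432,000; Haddad: $290,800; Nwosu: $118,500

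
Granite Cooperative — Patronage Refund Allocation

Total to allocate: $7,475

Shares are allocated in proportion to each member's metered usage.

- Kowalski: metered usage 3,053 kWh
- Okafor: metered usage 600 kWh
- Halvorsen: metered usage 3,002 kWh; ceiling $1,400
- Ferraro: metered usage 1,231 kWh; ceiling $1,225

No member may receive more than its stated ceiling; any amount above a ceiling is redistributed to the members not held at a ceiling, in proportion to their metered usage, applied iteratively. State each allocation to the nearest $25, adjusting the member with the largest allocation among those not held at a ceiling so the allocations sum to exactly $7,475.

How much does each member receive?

Combined metered usage = 7,886.
Pro-rata shares before constraints: Kowalski 2,893.88; Okafor 568.73; Halvorsen 2,845.54; Ferraro 1,166.84.
Cap binds for Halvorsen ($1,400); remaining pool $6,075 reallocated over remaining metered usage 4,884.
Cap binds for Ferraro ($1,225); remaining pool $4,850 reallocated over remaining metered usage 3,653.
Redistributed shares: Kowalski 4,053.39 → $4,050; Okafor 796.61 → $800.

Kowalski: $4,050 · Okafor: $800 · Halvorsen: $1,400 · Ferraro: $1,225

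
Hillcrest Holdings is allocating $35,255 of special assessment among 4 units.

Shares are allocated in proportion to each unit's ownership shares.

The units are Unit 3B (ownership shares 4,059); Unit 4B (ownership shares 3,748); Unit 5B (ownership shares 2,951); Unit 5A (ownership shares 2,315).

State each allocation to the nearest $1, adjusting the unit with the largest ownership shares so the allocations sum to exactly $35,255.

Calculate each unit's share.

Ownership shares total: 4,059 + 3,748 + 2,951 + 2,315 = 13,073.
Pro-rata amounts: Unit 3B 10,946.23; Unit 4B 10,107.53; Unit 5B 7,958.20; Unit 5A 6,243.04.
At nearest $1: Unit 3B $10,946; Unit 4B $10,108; Unit 5B $7,958; Unit 5A $6,243. Sum = $35,255.
Sum already equals the total — no adjustment.

Unit 3B: $10,946 · Unit 4B: $10,108 · Unit 5B: $7,958 · Unit 5A: $6,243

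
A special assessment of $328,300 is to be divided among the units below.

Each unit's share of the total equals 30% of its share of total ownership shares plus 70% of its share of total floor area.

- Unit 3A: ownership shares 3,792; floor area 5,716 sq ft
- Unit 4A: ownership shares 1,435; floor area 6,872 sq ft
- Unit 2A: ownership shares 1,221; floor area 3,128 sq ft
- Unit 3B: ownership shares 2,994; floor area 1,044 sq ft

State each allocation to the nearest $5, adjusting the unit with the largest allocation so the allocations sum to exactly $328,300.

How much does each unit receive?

Unit 3A: $117,935 | Unit 4A: $109,195 | Unit 2A: $55,625 | Unit 3B: $45,545

Ownership shares total 9,442; floor area total 16,760.
Composite weights (30% ownership shares + 70% floor area): Unit 3A 0.3592; Unit 4A 0.3326; Unit 2A 0.1694; Unit 3B 0.1387.
Proportional shares: Unit 3A 117,931.28; Unit 4A 109,196.15; Unit 2A 55,626.87; Unit 3B 45,545.71.
After rounding ($5): Unit 3A $117,930; Unit 4A $109,195; Unit 2A $55,625; Unit 3B $45,545. Sum = $328,295.
Difference $328,300 − $328,295 = +$5 applied to largest allocation (Unit 3A): Unit 3A becomes $117,935.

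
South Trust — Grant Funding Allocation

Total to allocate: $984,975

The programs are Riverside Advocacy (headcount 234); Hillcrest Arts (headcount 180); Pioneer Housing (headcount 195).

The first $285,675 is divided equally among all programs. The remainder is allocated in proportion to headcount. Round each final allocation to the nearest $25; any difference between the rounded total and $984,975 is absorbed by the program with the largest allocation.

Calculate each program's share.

Riverside Advocacy: $363,900 · Hillcrest Arts: $301,925 · Pioneer Housing: $319,150

Equal tier: $285,675 ÷ 3 = $95,225 apiece.
Remainder $699,300 by headcount (total 609): Riverside Advocacy 268,696.55 → $268,700; Hillcrest Arts 206,689.66 → $206,700; Pioneer Housing 223,913.79 → $223,925.
Rounding difference −$25 on remainder applied to Riverside Advocacy.
Totals: Riverside Advocacy $95,225 + $268,675 = $363,900; Hillcrest Arts $95,225 + $206,700 = $301,925; Pioneer Housing $95,225 + $223,925 = $319,150.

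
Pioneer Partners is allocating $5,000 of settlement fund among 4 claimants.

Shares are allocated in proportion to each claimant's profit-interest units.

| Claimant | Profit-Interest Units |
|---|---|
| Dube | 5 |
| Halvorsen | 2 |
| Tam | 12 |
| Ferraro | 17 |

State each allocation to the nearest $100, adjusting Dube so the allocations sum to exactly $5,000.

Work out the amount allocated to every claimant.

Dube: $600; Halvorsen: $300; Tam: $1,700; Ferraro: $2,400

Total profit-interest units = 36.
Pro-rata amounts: Dube 5/36 × $5,000 = 694.44; Halvorsen 2/36 × $5,000 = 277.78; Tam 12/36 × $5,000 = 1,666.67; Ferraro 17/36 × $5,000 = 2,361.11.
Rounded to nearest $100: Dube $700; Halvorsen $300; Tam $1,700; Ferraro $2,400. Sum = $5,100.
Difference $5,000 − $5,100 = −$100 applied to Dube: Dube becomes $600.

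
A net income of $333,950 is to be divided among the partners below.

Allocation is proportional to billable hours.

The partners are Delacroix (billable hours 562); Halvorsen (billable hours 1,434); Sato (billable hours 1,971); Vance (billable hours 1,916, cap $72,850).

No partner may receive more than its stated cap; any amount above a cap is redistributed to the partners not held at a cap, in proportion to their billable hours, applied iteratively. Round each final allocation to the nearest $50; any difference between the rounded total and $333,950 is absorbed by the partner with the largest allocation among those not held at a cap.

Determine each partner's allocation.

Delacroix: $37,000; Halvorsen: $94,400; Sato: $129,700; Vance: $72,850

Sum of billable hours: 5,883.
Unconstrained shares: Delacroix 31,902.07; Halvorsen 81,401.38; Sato 111,884.32; Vance 108,762.23.
Capped: Vance ($72,850); balance $261,100 reallocated over remaining billable hours 3,967.
Redistributed shares: Delacroix 36,989.72 → $37,000; Halvorsen 94,383.01 → $94,400; Sato 129,727.28 → $129,750.
Rounding difference −$50 applied to Sato → $129,700.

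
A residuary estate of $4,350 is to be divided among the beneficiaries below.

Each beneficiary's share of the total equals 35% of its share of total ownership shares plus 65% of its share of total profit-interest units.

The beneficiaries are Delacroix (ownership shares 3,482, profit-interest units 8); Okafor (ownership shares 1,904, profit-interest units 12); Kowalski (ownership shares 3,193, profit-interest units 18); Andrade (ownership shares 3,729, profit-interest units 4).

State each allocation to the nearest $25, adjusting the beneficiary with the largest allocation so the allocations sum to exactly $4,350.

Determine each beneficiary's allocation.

Delacroix: $975 · Okafor: $1,050 · Kowalski: $1,600 · Andrade: $725

Ownership shares total 12,308; profit-interest units total 42.
Combined weights (35% ownership shares + 65% profit-interest units): Delacroix 0.2228; Okafor 0.2399; Kowalski 0.3694; Andrade 0.1679.
Unrounded shares: Delacroix 969.29; Okafor 1,043.38; Kowalski 1,606.76; Andrade 730.56.
After rounding ($25): Delacroix $975; Okafor $1,050; Kowalski $1,600; Andrade $725. Sum = $4,350.
No rounding difference to absorb.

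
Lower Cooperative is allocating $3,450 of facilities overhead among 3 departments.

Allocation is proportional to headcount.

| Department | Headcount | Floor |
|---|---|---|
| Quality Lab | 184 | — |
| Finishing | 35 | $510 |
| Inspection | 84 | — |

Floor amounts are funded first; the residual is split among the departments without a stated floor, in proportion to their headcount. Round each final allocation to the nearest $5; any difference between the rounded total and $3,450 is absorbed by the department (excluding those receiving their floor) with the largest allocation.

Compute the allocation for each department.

Fund the minimums — Finishing $510. Residual $2,940.
Residual split over remaining headcount 268: Quality Lab 2,018.51 → $2,020; Inspection 921.49 → $920.

Quality Lab: $2,020 | Finishing: $510 | Inspection: $920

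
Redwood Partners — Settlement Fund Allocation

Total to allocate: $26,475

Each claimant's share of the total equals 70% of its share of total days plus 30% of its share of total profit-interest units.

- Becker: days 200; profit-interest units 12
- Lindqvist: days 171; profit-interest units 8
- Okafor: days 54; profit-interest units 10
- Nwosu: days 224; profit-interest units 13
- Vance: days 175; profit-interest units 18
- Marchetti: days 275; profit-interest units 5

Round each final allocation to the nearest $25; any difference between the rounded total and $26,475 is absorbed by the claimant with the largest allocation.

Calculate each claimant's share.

Becker: $4,825 · Lindqvist: $3,850 · Okafor: $2,125 · Nwosu: $5,300 · Vance: $5,125 · Marchetti: $5,250

Totals — days 1,099, profit-interest units 66.
Blended shares (70% days + 30% profit-interest units): Becker 0.1819; Lindqvist 0.1453; Okafor 0.0798; Nwosu 0.2018; Vance 0.1933; Marchetti 0.1979.
Pro-rata amounts: Becker 4,816.70; Lindqvist 3,846.31; Okafor 2,114.01; Nwosu 5,341.76; Vance 5,117.17; Marchetti 5,239.05.
After rounding ($25): Becker $4,825; Lindqvist $3,850; Okafor $2,125; Nwosu $5,350; Vance $5,125; Marchetti $5,250. Sum = $26,525.
Difference $26,475 − $26,525 = −$50 applied to largest allocation (Nwosu): Nwosu becomes $5,300.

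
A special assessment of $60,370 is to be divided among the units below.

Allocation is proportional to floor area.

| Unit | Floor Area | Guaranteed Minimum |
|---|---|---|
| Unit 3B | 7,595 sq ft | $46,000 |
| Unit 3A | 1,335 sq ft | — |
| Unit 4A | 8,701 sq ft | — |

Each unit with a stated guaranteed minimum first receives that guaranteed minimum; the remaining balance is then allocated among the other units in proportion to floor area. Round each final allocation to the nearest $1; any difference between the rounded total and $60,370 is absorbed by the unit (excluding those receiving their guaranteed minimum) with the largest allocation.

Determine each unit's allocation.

Unit 3B: $46,000 | Unit 3A: $1,912 | Unit 4A: $12,458

Fund the minimums — Unit 3B $46,000. Residual $14,370.
Residual split over remaining floor area 10,036: Unit 3A 1,911.51 → $1,912; Unit 4A 12,458.49 → $12,458.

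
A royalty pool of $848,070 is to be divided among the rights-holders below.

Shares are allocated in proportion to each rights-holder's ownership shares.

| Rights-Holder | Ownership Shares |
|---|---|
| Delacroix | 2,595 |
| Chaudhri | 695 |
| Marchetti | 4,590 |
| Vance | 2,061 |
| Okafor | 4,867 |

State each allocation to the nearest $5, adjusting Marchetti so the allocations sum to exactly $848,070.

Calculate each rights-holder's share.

Ownership shares total: 14,808.
Pro-rata amounts: Delacroix 2,595/14,808 × $848,070 = 148,618.43; Chaudhri 695/14,808 × $848,070 = 39,803.39; Marchetti 4,590/14,808 × $848,070 = 262,874.21; Vance 2,061/14,808 × $848,070 = 118,035.67; Okafor 4,867/14,808 × $848,070 = 278,738.30.
After rounding ($5): Delacroix $148,620; Chaudhri $39,805; Marchetti $262,875; Vance $118,035; Okafor $278,740. Sum = $848,075.
Difference $848,070 − $848,075 = −$5 applied to Marchetti: Marchetti becomes $262,870.

Delacroix: $148,620 · Chaudhri: $39,805 · Marchetti: $262,870 · Vance: $118,035 · Okafor: $278,740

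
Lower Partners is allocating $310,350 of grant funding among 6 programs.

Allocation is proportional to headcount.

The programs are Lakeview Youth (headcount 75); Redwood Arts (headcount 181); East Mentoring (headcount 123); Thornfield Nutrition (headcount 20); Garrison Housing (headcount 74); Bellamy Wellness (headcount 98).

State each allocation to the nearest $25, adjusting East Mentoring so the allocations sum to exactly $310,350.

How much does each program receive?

Headcount total: 571.
Unrounded shares: Lakeview Youth 75/571 × $310,350 = 40,764.01; Redwood Arts 181/571 × $310,350 = 98,377.15; East Mentoring 123/571 × $310,350 = 66,852.98; Thornfield Nutrition 20/571 × $310,350 = 10,870.40; Garrison Housing 74/571 × $310,350 = 40,220.49; Bellamy Wellness 98/571 × $310,350 = 53,264.97.
At nearest $25: Lakeview Youth $40,775; Redwood Arts $98,375; East Mentoring $66,850; Thornfield Nutrition $10,875; Garrison Housing $40,225; Bellamy Wellness $53,275. Sum = $310,375.
Difference $310,350 − $310,375 = −$25 applied to East Mentoring: East Mentoring becomes $66,825.

Lakeview Youth: $40,775 · Redwood Arts: $98,375 · East Mentoring: $66,825 · Thornfield Nutrition: $10,875 · Garrison Housing: $40,225 · Bellamy Wellness: $53,275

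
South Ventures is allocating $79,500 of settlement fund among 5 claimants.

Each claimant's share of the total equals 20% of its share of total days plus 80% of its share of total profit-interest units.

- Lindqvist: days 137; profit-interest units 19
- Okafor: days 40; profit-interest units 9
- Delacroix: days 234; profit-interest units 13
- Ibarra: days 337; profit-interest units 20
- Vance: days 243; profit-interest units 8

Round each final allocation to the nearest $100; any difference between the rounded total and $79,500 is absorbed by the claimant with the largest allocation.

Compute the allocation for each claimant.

Days total 991; profit-interest units total 69.
Combined weights (20% days + 80% profit-interest units): Lindqvist 0.2479; Okafor 0.1124; Delacroix 0.1979; Ibarra 0.2999; Vance 0.1418.
Proportional shares: Lindqvist 19,711.13; Okafor 8,937.43; Delacroix 15,737.00; Ibarra 23,841.75; Vance 11,272.70.
At nearest $100: Lindqvist $19,700; Okafor $8,900; Delacroix $15,700; Ibarra $23,800; Vance $11,300. Sum = $79,400.
Difference $79,500 − $79,400 = +$100 applied to largest allocation (Ibarra): Ibarra becomes $23,900.

Lindqvist: $19,700 | Okafor: $8,900 | Delacroix: $15,700 | Ibarra: $23,900 | Vance: $11,300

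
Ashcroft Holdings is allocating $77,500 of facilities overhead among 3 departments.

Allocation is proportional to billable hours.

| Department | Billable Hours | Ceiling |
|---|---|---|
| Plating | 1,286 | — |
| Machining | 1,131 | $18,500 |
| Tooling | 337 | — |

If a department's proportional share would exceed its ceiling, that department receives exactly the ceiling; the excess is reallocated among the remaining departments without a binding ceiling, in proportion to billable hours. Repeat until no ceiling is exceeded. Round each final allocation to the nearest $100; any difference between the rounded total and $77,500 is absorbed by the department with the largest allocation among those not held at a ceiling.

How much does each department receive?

Sum of billable hours: 2,754.
Proportional shares (ignoring caps): Plating 36,189.18; Machining 31,827.34; Tooling 9,483.48.
Held at cap: Machining ($18,500); residual $59,000 reallocated over remaining billable hours 1,623.
Remaining shares: Plating 46,749.23 → $46,700; Tooling 12,250.77 → $12,300.

Plating: $46,700 · Machining: $18,500 · Tooling: $12,300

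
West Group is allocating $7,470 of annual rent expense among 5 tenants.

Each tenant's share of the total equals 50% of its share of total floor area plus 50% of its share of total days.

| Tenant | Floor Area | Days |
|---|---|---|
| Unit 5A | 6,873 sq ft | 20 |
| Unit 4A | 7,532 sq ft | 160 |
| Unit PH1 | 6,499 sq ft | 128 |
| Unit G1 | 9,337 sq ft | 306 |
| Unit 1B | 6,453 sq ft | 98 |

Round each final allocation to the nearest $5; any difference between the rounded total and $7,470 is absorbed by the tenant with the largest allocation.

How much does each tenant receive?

Floor area total 36,694; days total 712.
Composite weights (50% floor area + 50% days): Unit 5A 0.1077; Unit 4A 0.2150; Unit PH1 0.1784; Unit G1 0.3421; Unit 1B 0.1568.
Raw shares: Unit 5A 804.50; Unit 4A 1,605.99; Unit PH1 1,332.98; Unit G1 2,555.60; Unit 1B 1,170.92.
Rounded to nearest $5: Unit 5A $805; Unit 4A $1,605; Unit PH1 $1,335; Unit G1 $2,555; Unit 1B $1,170. Sum = $7,470.
No rounding difference to absorb.

Unit 5A: $805 · Unit 4A: $1,605 · Unit PH1: $1,335 · Unit G1: $2,555 · Unit 1B: $1,170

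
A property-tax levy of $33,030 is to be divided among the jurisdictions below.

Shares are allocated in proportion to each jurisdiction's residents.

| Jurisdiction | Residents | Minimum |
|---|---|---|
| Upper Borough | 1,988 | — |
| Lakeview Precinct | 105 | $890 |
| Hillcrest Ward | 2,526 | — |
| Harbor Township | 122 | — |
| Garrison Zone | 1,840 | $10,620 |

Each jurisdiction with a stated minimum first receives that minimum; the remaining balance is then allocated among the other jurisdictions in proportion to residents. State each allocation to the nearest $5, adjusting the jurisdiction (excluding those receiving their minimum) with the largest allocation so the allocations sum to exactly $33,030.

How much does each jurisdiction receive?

Upper Borough: $9,230; Lakeview Precinct: $890; Hillcrest Ward: $11,725; Harbor Township: $565; Garrison Zone: $10,620

Fund the minimums — Lakeview Precinct $890; Garrison Zone $10,620. Remaining pool $21,520.
Remaining pool split over remaining residents 4,636: Upper Borough 9,228.16 → $9,230; Hillcrest Ward 11,725.52 → $11,725; Harbor Township 566.32 → $565.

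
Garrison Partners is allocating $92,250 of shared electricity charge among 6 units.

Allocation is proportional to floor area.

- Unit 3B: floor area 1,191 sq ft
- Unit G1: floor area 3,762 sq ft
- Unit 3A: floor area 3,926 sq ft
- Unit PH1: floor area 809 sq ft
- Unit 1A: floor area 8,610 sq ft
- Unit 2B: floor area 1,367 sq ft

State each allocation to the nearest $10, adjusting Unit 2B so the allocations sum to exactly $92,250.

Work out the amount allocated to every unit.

Unit 3B: $5,590; Unit G1: $17,650; Unit 3A: $18,420; Unit PH1: $3,800; Unit 1A: $40,390; Unit 2B: $6,400

Total floor area = 19,665.
Raw shares: Unit 3B 1,191/19,665 × $92,250 = 5,587.07; Unit G1 3,762/19,665 × $92,250 = 17,647.83; Unit 3A 3,926/19,665 × $92,250 = 18,417.16; Unit PH1 809/19,665 × $92,250 = 3,795.08; Unit 1A 8,610/19,665 × $92,250 = 40,390.16; Unit 2B 1,367/19,665 × $92,250 = 6,412.70.
Rounded to nearest $10: Unit 3B $5,590; Unit G1 $17,650; Unit 3A $18,420; Unit PH1 $3,800; Unit 1A $40,390; Unit 2B $6,410. Sum = $92,260.
Difference $92,250 − $92,260 = −$10 applied to Unit 2B: Unit 2B becomes $6,400.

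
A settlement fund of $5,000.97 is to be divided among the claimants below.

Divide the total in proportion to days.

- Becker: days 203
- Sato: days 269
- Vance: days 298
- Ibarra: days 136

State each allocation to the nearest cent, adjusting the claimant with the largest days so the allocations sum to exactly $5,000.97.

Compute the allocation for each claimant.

Becker: $1,120.53 · Sato: $1,484.84 · Vance: $1,644.90 · Ibarra: $750.70

Sum of days: 203 + 269 + 298 + 136 = 906.
Pro-rata amounts: Becker 1,120.5264; Sato 1,484.8355; Vance 1,644.9107; Ibarra 750.6975.
At nearest cent: Becker $1,120.53; Sato $1,484.84; Vance $1,644.91; Ibarra $750.70. Sum = $5,000.98.
Difference $5,000.97 − $5,000.98 = −$0.01 applied to largest days (Vance): Vance becomes $1,644.90.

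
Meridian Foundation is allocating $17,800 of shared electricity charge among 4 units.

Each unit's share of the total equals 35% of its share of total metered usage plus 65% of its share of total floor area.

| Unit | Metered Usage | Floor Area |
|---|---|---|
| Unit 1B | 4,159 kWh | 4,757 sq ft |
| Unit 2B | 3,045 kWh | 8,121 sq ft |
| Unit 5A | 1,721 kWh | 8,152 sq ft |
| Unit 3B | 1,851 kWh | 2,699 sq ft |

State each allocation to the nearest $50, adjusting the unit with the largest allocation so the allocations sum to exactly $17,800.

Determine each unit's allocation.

Metered usage total 10,776; floor area total 23,729.
Blended shares (35% metered usage + 65% floor area): Unit 1B 0.2654; Unit 2B 0.3214; Unit 5A 0.2792; Unit 3B 0.1341.
Raw shares: Unit 1B 4,723.93; Unit 2B 5,720.14; Unit 5A 4,969.80; Unit 3B 2,386.13.
Rounded to nearest $50: Unit 1B $4,700; Unit 2B $5,700; Unit 5A $4,950; Unit 3B $2,400. Sum = $17,750.
Difference $17,800 − $17,750 = +$50 applied to largest allocation (Unit 2B): Unit 2B becomes $5,750.

Unit 1B: $4,700 · Unit 2B: $5,750 · Unit 5A: $4,950 · Unit 3B: $2,400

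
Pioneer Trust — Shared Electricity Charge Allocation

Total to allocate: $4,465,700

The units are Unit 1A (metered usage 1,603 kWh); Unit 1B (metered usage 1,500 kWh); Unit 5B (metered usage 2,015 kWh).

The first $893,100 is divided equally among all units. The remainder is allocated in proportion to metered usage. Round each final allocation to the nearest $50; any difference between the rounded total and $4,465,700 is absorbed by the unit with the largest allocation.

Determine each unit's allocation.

First tranche $893,100 split equally: $297,700 each.
Remainder $3,572,600 by metered usage (total 5,118): Unit 1A 1,118,967.92 → $1,118,950; Unit 1B 1,047,069.17 → $1,047,050; Unit 5B 1,406,562.92 → $1,406,550.
Rounding difference +$50 on remainder applied to Unit 5B.
Totals: Unit 1A $297,700 + $1,118,950 = $1,416,650; Unit 1B $297,700 + $1,047,050 = $1,344,750; Unit 5B $297,700 + $1,406,600 = $1,704,300.

Unit 1A: $1,416,650 | Unit 1B: $1,344,750 | Unit 5B: $1,704,300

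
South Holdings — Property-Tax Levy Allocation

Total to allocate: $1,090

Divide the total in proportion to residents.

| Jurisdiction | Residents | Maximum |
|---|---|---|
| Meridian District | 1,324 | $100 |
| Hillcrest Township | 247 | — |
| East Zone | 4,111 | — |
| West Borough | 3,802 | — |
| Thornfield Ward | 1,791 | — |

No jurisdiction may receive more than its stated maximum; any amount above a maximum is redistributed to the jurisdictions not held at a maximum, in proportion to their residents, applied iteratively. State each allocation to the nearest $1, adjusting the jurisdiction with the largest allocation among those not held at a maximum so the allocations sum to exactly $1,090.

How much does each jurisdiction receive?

Meridian District: $100 | Hillcrest Township: $25 | East Zone: $409 | West Borough: $378 | Thornfield Ward: $178

Sum of residents: 11,275.
Pro-rata shares before constraints: Meridian District 128.00; Hillcrest Township 23.88; East Zone 397.43; West Borough 367.55; Thornfield Ward 173.14.
Held at cap: Meridian District ($100); residual $990 reallocated over remaining residents 9,951.
Remaining shares: Hillcrest Township 24.57 → $25; East Zone 408.99 → $409; West Borough 378.25 → $378; Thornfield Ward 178.18 → $178.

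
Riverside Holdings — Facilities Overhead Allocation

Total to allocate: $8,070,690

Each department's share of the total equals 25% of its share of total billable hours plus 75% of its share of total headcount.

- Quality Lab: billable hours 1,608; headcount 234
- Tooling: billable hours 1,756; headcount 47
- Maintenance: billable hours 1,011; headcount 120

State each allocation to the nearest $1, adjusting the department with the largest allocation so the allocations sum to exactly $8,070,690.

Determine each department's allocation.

Quality Lab: $4,273,766; Tooling: $1,519,292; Maintenance: $2,277,632

Totals — billable hours 4,375, headcount 401.
Combined weights (25% billable hours + 75% headcount): Quality Lab 0.5295; Tooling 0.1882; Maintenance 0.2822.
Proportional shares: Quality Lab 4,273,765.89; Tooling 1,519,292.01; Maintenance 2,277,632.10.
After rounding ($1): Quality Lab $4,273,766; Tooling $1,519,292; Maintenance $2,277,632. Sum = $8,070,690.
Sum already equals the total — no adjustment.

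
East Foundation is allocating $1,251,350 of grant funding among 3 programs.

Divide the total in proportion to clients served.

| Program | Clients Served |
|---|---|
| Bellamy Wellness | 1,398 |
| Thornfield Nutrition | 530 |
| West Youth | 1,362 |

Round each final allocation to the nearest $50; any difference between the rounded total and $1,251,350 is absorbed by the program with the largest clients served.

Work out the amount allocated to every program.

Sum of clients served: 3,290.
Unrounded shares: Bellamy Wellness 1,398/3,290 × $1,251,350 = 531,728.66; Thornfield Nutrition 530/3,290 × $1,251,350 = 201,585.26; West Youth 1,362/3,290 × $1,251,350 = 518,036.08.
At nearest $50: Bellamy Wellness $531,750; Thornfield Nutrition $201,600; West Youth $518,050. Sum = $1,251,400.
Difference $1,251,350 − $1,251,400 = −$50 applied to largest clients served (Bellamy Wellness): Bellamy Wellness becomes $531,700.

Bellamy Wellness: $531,700 | Thornfield Nutrition: $201,600 | West Youth: $518,050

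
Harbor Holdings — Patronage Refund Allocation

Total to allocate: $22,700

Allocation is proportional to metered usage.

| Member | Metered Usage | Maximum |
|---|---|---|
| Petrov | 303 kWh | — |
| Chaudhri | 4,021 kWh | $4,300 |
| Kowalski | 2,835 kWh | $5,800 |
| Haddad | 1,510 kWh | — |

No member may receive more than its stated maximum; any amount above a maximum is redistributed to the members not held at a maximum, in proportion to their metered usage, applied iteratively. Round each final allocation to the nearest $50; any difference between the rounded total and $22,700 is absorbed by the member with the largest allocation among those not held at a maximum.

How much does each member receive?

Metered usage total: 8,669.
Pro-rata shares before constraints: Petrov 793.41; Chaudhri 10,529.09; Kowalski 7,423.52; Haddad 3,953.97.
Held at cap: Chaudhri ($4,300), Kowalski ($5,800); balance $12,600 reallocated over remaining metered usage 1,813.
Remaining shares: Petrov 2,105.79 → $2,100; Haddad 10,494.21 → $10,500.

Petrov: $2,100 · Chaudhri: $4,300 · Kowalski: $5,800 · Haddad: $10,500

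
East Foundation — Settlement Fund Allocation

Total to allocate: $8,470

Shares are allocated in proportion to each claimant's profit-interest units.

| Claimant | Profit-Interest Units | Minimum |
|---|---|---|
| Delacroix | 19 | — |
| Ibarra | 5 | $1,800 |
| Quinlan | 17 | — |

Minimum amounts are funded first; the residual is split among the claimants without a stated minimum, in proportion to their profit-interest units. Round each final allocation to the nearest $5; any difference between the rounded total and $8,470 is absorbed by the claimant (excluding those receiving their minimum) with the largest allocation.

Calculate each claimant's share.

Guaranteed amounts: Ibarra $1,800. Residual $6,670.
Residual split over remaining profit-interest units 36: Delacroix 3,520.28 → $3,520; Quinlan 3,149.72 → $3,150.

Delacroix: $3,520 | Ibarra: $1,800 | Quinlan: $3,150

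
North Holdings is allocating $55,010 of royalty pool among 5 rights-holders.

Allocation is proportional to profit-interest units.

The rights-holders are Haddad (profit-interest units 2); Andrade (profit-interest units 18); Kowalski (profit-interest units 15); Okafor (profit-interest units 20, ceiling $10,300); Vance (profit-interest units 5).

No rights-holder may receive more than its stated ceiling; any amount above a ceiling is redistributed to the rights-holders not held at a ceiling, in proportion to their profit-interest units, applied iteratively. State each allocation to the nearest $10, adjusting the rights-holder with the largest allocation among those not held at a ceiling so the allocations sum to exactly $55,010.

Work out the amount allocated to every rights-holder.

Haddad: $2,240; Andrade: $20,110; Kowalski: $16,770; Okafor: $10,300; Vance: $5,590

Profit-interest units total: 60.
Pro-rata shares before constraints: Haddad 1,833.67; Andrade 16,503.00; Kowalski 13,752.50; Okafor 18,336.67; Vance 4,584.17.
Cap binds for Okafor ($10,300); remaining pool $44,710 reallocated over remaining profit-interest units 40.
Remaining shares: Haddad 2,235.50 → $2,240; Andrade 20,119.50 → $20,120; Kowalski 16,766.25 → $16,770; Vance 5,588.75 → $5,590.
Rounding difference −$10 applied to Andrade → $20,110.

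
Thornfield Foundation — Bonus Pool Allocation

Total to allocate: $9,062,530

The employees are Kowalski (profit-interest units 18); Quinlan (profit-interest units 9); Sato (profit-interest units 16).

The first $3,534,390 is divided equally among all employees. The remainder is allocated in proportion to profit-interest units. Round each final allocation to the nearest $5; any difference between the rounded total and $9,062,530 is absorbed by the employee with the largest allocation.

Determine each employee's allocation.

Kowalski: $3,492,235 | Quinlan: $2,335,185 | Sato: $3,235,110

First tranche $3,534,390 split equally: $1,178,130 each.
Remainder $5,528,140 by profit-interest units (total 43): Kowalski 2,314,105.12 → $2,314,105; Quinlan 1,157,052.56 → $1,157,055; Sato 2,056,982.33 → $2,056,980.
Totals: Kowalski $1,178,130 + $2,314,105 = $3,492,235; Quinlan $1,178,130 + $1,157,055 = $2,335,185; Sato $1,178,130 + $2,056,980 = $3,235,110.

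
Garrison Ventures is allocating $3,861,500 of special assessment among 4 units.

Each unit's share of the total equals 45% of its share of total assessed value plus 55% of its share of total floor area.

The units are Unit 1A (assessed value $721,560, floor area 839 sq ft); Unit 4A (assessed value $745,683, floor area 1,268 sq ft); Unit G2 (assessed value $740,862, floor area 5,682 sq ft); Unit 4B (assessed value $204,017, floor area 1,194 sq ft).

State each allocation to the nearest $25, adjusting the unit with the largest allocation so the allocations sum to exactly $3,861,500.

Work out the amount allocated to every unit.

Unit 1A: $718,175 | Unit 4A: $836,975 | Unit G2: $1,877,075 | Unit 4B: $429,275

Totals — assessed value 2,412,122, floor area 8,983.
Composite weights (45% assessed value + 55% floor area): Unit 1A 0.1860; Unit 4A 0.2167; Unit G2 0.4861; Unit 4B 0.1112.
Pro-rata amounts: Unit 1A 718,168.90; Unit 4A 836,974.18; Unit G2 1,877,090.56; Unit 4B 429,266.36.
Rounded to nearest $25: Unit 1A $718,175; Unit 4A $836,975; Unit G2 $1,877,100; Unit 4B $429,275. Sum = $3,861,525.
Difference $3,861,500 − $3,861,525 = −$25 applied to largest allocation (Unit G2): Unit G2 becomes $1,877,075.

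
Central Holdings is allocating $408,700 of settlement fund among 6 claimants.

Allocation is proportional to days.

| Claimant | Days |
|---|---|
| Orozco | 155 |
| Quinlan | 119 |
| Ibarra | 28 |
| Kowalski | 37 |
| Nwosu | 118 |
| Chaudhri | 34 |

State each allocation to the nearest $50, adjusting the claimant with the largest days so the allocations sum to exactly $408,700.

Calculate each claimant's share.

Orozco: $129,050 | Quinlan: $99,050 | Ibarra: $23,300 | Kowalski: $30,800 | Nwosu: $98,200 | Chaudhri: $28,300

Combined days = 155 + 119 + 28 + 37 + 118 + 34 = 491.
Raw shares: Orozco 129,019.35; Quinlan 99,053.56; Ibarra 23,306.72; Kowalski 30,798.17; Nwosu 98,221.18; Chaudhri 28,301.02.
After rounding ($50): Orozco $129,000; Quinlan $99,050; Ibarra $23,300; Kowalski $30,800; Nwosu $98,200; Chaudhri $28,300. Sum = $408,650.
Difference $408,700 − $408,650 = +$50 applied to largest days (Orozco): Orozco becomes $129,050.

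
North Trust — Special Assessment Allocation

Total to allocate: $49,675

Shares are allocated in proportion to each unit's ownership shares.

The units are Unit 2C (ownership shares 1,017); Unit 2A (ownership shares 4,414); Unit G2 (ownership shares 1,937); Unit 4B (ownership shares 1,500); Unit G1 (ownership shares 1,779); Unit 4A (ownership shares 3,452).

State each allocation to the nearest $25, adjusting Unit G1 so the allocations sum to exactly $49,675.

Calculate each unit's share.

Unit 2C: $3,575 · Unit 2A: $15,550 · Unit G2: $6,825 · Unit 4B: $5,275 · Unit G1: $6,300 · Unit 4A: $12,150

Total ownership shares = 14,099.
Unrounded shares: Unit 2C 1,017/14,099 × $49,675 = 3,583.20; Unit 2A 4,414/14,099 × $49,675 = 15,551.84; Unit G2 1,937/14,099 × $49,675 = 6,824.63; Unit 4B 1,500/14,099 × $49,675 = 5,284.95; Unit G1 1,779/14,099 × $49,675 = 6,267.95; Unit 4A 3,452/14,099 × $49,675 = 12,162.43.
Rounded to nearest $25: Unit 2C $3,575; Unit 2A $15,550; Unit G2 $6,825; Unit 4B $5,275; Unit G1 $6,275; Unit 4A $12,150. Sum = $49,650.
Difference $49,675 − $49,650 = +$25 applied to Unit G1: Unit G1 becomes $6,300.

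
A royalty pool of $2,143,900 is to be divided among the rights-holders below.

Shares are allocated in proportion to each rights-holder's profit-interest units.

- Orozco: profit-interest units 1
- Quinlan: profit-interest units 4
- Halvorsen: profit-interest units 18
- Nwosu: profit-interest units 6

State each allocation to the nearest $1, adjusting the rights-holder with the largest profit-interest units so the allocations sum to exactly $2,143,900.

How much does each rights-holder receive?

Orozco: $73,928 · Quinlan: $295,710 · Halvorsen: $1,330,696 · Nwosu: $443,566

Sum of profit-interest units: 29.
Unrounded shares: Orozco 1/29 × $2,143,900 = 73,927.59; Quinlan 4/29 × $2,143,900 = 295,710.34; Halvorsen 18/29 × $2,143,900 = 1,330,696.55; Nwosu 6/29 × $2,143,900 = 443,565.52.
After rounding ($1): Orozco $73,928; Quinlan $295,710; Halvorsen $1,330,697; Nwosu $443,566. Sum = $2,143,901.
Difference $2,143,900 − $2,143,901 = −$1 applied to largest profit-interest units (Halvorsen): Halvorsen becomes $1,330,696.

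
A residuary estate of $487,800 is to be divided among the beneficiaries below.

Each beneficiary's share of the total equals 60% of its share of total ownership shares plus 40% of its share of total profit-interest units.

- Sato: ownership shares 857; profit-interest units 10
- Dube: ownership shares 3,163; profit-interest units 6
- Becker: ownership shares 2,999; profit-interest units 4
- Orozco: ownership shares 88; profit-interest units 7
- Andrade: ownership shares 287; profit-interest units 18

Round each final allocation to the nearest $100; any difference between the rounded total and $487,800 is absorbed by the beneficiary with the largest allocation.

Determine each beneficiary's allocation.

Totals — ownership shares 7,394, profit-interest units 45.
Composite weights (60% ownership shares + 40% profit-interest units): Sato 0.1584; Dube 0.3100; Becker 0.2789; Orozco 0.0694; Andrade 0.1833.
Raw shares: Sato 77,283.01; Dube 151,218.44; Becker 136,054.75; Orozco 33,835.34; Andrade 89,408.45.
At nearest $100: Sato $77,300; Dube $151,200; Becker $136,100; Orozco $33,800; Andrade $89,400. Sum = $487,800.
Rounded total matches; no reconciliation needed.

Sato: $77,300 · Dube: $151,200 · Becker: $136,100 · Orozco: $33,800 · Andrade: $89,400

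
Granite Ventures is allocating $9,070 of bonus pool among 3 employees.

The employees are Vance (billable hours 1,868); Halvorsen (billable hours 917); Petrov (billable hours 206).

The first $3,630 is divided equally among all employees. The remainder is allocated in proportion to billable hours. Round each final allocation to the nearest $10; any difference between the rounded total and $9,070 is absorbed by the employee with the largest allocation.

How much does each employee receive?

Vance: $4,610 | Halvorsen: $2,880 | Petrov: $1,580

First tranche $3,630 split equally: $1,210 each.
Remainder $5,440 by billable hours (total 2,991): Vance 3,397.50 → $3,400; Halvorsen 1,667.83 → $1,670; Petrov 374.67 → $370.
Totals: Vance $1,210 + $3,400 = $4,610; Halvorsen $1,210 + $1,670 = $2,880; Petrov $1,210 + $370 = $1,580.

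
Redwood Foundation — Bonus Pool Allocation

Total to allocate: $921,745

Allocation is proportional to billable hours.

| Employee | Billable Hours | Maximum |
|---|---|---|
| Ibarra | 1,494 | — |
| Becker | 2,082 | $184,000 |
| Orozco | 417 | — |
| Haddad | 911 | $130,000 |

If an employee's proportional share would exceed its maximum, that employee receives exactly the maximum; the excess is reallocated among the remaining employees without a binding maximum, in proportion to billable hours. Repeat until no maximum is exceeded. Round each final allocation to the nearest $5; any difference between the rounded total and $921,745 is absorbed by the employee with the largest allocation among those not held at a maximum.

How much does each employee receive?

Billable hours total: 4,904.
Proportional shares (ignoring caps): Ibarra 280,808.94; Becker 391,328.12; Orozco 78,378.40; Haddad 171,229.55.
Cap binds for Becker ($184,000), Haddad ($130,000); remaining pool $607,745 reallocated over remaining billable hours 1,911.
Redistributed shares: Ibarra 475,128.74 → $475,130; Orozco 132,616.26 → $132,615.

Ibarra: $475,130; Becker: $184,000; Orozco: $132,615; Haddad: $130,000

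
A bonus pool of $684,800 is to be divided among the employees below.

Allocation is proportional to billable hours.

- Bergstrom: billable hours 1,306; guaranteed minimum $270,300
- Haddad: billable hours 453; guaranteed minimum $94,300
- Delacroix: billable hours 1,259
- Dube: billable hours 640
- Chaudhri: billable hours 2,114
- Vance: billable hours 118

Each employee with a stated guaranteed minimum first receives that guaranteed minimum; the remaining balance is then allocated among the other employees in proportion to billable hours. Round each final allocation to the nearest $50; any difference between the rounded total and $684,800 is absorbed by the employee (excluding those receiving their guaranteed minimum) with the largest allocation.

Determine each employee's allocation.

Bergstrom: $270,300; Haddad: $94,300; Delacroix: $97,600; Dube: $49,600; Chaudhri: $163,850; Vance: $9,150

Minimums first: Bergstrom $270,300; Haddad $94,300. Balance $320,200.
Balance split over remaining billable hours 4,131: Delacroix 97,586.98 → $97,600; Dube 49,607.36 → $49,600; Chaudhri 163,859.31 → $163,850; Vance 9,146.36 → $9,150.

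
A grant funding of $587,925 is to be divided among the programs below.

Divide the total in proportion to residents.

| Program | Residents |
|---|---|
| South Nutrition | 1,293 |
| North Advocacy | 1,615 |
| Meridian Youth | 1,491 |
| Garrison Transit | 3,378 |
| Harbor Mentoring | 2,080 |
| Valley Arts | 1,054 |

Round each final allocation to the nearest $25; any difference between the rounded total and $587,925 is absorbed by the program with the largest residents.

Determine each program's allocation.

Residents total: 10,911.
Raw shares: South Nutrition 1,293/10,911 × $587,925 = 69,671.62; North Advocacy 1,615/10,911 × $587,925 = 87,022.17; Meridian Youth 1,491/10,911 × $587,925 = 80,340.59; Garrison Transit 3,378/10,911 × $587,925 = 182,019.12; Harbor Mentoring 2,080/10,911 × $587,925 = 112,078.09; Valley Arts 1,054/10,911 × $587,925 = 56,793.41.
After rounding ($25): South Nutrition $69,675; North Advocacy $87,025; Meridian Youth $80,350; Garrison Transit $182,025; Harbor Mentoring $112,075; Valley Arts $56,800. Sum = $587,950.
Difference $587,925 − $587,950 = −$25 applied to largest residents (Garrison Transit): Garrison Transit becomes $182,000.

South Nutrition: $69,675; North Advocacy: $87,025; Meridian Youth: $80,350; Garrison Transit: $182,000; Harbor Mentoring: $112,075; Valley Arts: $56,800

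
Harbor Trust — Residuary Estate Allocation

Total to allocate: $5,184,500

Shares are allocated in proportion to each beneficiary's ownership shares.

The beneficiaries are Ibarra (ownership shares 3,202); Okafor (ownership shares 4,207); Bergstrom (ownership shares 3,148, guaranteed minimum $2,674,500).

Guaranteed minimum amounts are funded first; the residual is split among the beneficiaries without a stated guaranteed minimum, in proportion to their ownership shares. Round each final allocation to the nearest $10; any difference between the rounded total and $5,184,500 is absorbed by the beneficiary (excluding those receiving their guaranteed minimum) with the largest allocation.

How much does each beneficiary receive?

Guaranteed amounts: Bergstrom $2,674,500. Remaining pool $2,510,000.
Remaining pool split over remaining ownership shares 7,409: Ibarra 1,084,764.48 → $1,084,760; Okafor 1,425,235.52 → $1,425,240.

Ibarra: $1,084,760 | Okafor: $1,425,240 | Bergstrom: $2,674,500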